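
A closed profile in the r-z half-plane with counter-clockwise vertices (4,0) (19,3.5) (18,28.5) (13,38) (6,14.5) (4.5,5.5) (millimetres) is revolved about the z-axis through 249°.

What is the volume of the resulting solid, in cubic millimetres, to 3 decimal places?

Profile (r,z), 6 vertices: (4,0) (19,3.5) (18,28.5) (13,38) (6,14.5) (4.5,5.5)
edge 0: (4,0)→(19,3.5)  cross = 4·3.5 − 19·0 = 14.0000; (r_i+r_j)·cross = 23·14.0000 = 322.0000
edge 1: (19,3.5)→(18,28.5)  cross = 19·28.5 − 18·3.5 = 478.5000; (r_i+r_j)·cross = 37·478.5000 = 17704.5000
edge 2: (18,28.5)→(13,38)  cross = 18·38 − 13·28.5 = 313.5000; (r_i+r_j)·cross = 31·313.5000 = 9718.5000
edge 3: (13,38)→(6,14.5)  cross = 13·14.5 − 6·38 = -39.5000; (r_i+r_j)·cross = 19·-39.5000 = -750.5000
edge 4: (6,14.5)→(4.5,5.5)  cross = 6·5.5 − 4.5·14.5 = -32.2500; (r_i+r_j)·cross = 10.5·-32.2500 = -338.6250
edge 5: (4.5,5.5)→(4,0)  cross = 4.5·0 − 4·5.5 = -22.0000; (r_i+r_j)·cross = 8.5·-22.0000 = -187.0000
Σcross = 712.2500 → A = |Σcross|/2 = 356.1250 mm²
Σ(r_i+r_j)·cross = 26468.8750 → first moment M = |Σ|/6 = 4411.4792
R_c = M/A = 4411.4792/356.1250 = 12.3874 mm
θ = 249° = 4.345870 rad
V = θ·R_c·A = 4.345870·12.3874·356.1250 = 19171.714 mm³

Volume = 19171.714 mm³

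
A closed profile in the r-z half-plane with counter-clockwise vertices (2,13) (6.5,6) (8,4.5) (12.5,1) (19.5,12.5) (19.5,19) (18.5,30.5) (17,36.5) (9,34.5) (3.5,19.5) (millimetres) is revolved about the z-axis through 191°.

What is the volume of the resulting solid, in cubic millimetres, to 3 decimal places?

Profile (r,z), 10 vertices: (2,13) (6.5,6) (8,4.5) (12.5,1) (19.5,12.5) (19.5,19) (18.5,30.5) (17,36.5) (9,34.5) (3.5,19.5)
edge 0: (2,13)→(6.5,6)  cross = 2·6 − 6.5·13 = -72.5000; (r_i+r_j)·cross = 8.5·-72.5000 = -616.2500
edge 1: (6.5,6)→(8,4.5)  cross = 6.5·4.5 − 8·6 = -18.7500; (r_i+r_j)·cross = 14.5·-18.7500 = -271.8750
edge 2: (8,4.5)→(12.5,1)  cross = 8·1 − 12.5·4.5 = -48.2500; (r_i+r_j)·cross = 20.5·-48.2500 = -989.1250
edge 3: (12.5,1)→(19.5,12.5)  cross = 12.5·12.5 − 19.5·1 = 136.7500; (r_i+r_j)·cross = 32·136.7500 = 4376.0000
edge 4: (19.5,12.5)→(19.5,19)  cross = 19.5·19 − 19.5·12.5 = 126.7500; (r_i+r_j)·cross = 39·126.7500 = 4943.2500
edge 5: (19.5,19)→(18.5,30.5)  cross = 19.5·30.5 − 18.5·19 = 243.2500; (r_i+r_j)·cross = 38·243.2500 = 9243.5000
edge 6: (18.5,30.5)→(17,36.5)  cross = 18.5·36.5 − 17·30.5 = 156.7500; (r_i+r_j)·cross = 35.5·156.7500 = 5564.6250
edge 7: (17,36.5)→(9,34.5)  cross = 17·34.5 − 9·36.5 = 258.0000; (r_i+r_j)·cross = 26·258.0000 = 6708.0000
edge 8: (9,34.5)→(3.5,19.5)  cross = 9·19.5 − 3.5·34.5 = 54.7500; (r_i+r_j)·cross = 12.5·54.7500 = 684.3750
edge 9: (3.5,19.5)→(2,13)  cross = 3.5·13 − 2·19.5 = 6.5000; (r_i+r_j)·cross = 5.5·6.5000 = 35.7500
Σcross = 843.2500 → A = |Σcross|/2 = 421.6250 mm²
Σ(r_i+r_j)·cross = 29678.2500 → first moment M = |Σ|/6 = 4946.3750
R_c = M/A = 4946.3750/421.6250 = 11.7317 mm
θ = 191° = 3.333579 rad
V = θ·R_c·A = 3.333579·11.7317·421.6250 = 16489.131 mm³

Volume = 16489.131 mm³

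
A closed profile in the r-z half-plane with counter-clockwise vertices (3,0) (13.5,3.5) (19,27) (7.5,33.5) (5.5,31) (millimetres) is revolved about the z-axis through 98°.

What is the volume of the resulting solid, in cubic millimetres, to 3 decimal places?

Volume = 6042.353 mm³

Profile (r,z), 5 vertices: (3,0) (13.5,3.5) (19,27) (7.5,33.5) (5.5,31)
edge 0: (3,0)→(13.5,3.5)  cross = 3·3.5 − 13.5·0 = 10.5000; (r_i+r_j)·cross = 16.5·10.5000 = 173.2500
edge 1: (13.5,3.5)→(19,27)  cross = 13.5·27 − 19·3.5 = 298.0000; (r_i+r_j)·cross = 32.5·298.0000 = 9685.0000
edge 2: (19,27)→(7.5,33.5)  cross = 19·33.5 − 7.5·27 = 434.0000; (r_i+r_j)·cross = 26.5·434.0000 = 11501.0000
edge 3: (7.5,33.5)→(5.5,31)  cross = 7.5·31 − 5.5·33.5 = 48.2500; (r_i+r_j)·cross = 13·48.2500 = 627.2500
edge 4: (5.5,31)→(3,0)  cross = 5.5·0 − 3·31 = -93.0000; (r_i+r_j)·cross = 8.5·-93.0000 = -790.5000
Σcross = 697.7500 → A = |Σcross|/2 = 348.8750 mm²
Σ(r_i+r_j)·cross = 21196.0000 → first moment M = |Σ|/6 = 3532.6667
R_c = M/A = 3532.6667/348.8750 = 10.1259 mm
θ = 98° = 1.710423 rad
V = θ·R_c·A = 1.710423·10.1259·348.8750 = 6042.353 mm³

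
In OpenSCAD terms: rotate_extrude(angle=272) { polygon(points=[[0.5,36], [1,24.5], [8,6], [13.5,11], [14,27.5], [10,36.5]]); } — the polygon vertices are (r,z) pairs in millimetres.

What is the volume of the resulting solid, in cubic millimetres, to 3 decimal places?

Volume = 10785.559 mm³

Profile (r,z), 6 vertices: (0.5,36) (1,24.5) (8,6) (13.5,11) (14,27.5) (10,36.5)
edge 0: (0.5,36)→(1,24.5)  cross = 0.5·24.5 − 1·36 = -23.7500; (r_i+r_j)·cross = 1.5·-23.7500 = -35.6250
edge 1: (1,24.5)→(8,6)  cross = 1·6 − 8·24.5 = -190.0000; (r_i+r_j)·cross = 9·-190.0000 = -1710.0000
edge 2: (8,6)→(13.5,11)  cross = 8·11 − 13.5·6 = 7.0000; (r_i+r_j)·cross = 21.5·7.0000 = 150.5000
edge 3: (13.5,11)→(14,27.5)  cross = 13.5·27.5 − 14·11 = 217.2500; (r_i+r_j)·cross = 27.5·217.2500 = 5974.3750
edge 4: (14,27.5)→(10,36.5)  cross = 14·36.5 − 10·27.5 = 236.0000; (r_i+r_j)·cross = 24·236.0000 = 5664.0000
edge 5: (10,36.5)→(0.5,36)  cross = 10·36 − 0.5·36.5 = 341.7500; (r_i+r_j)·cross = 10.5·341.7500 = 3588.3750
Σcross = 588.2500 → A = |Σcross|/2 = 294.1250 mm²
Σ(r_i+r_j)·cross = 13631.6250 → first moment M = |Σ|/6 = 2271.9375
R_c = M/A = 2271.9375/294.1250 = 7.7244 mm
θ = 272° = 4.747296 rad
V = θ·R_c·A = 4.747296·7.7244·294.1250 = 10785.559 mm³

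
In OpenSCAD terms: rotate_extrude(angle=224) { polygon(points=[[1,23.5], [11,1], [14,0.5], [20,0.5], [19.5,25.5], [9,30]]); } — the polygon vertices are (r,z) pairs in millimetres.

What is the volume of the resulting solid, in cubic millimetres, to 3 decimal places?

Profile (r,z), 6 vertices: (1,23.5) (11,1) (14,0.5) (20,0.5) (19.5,25.5) (9,30)
edge 0: (1,23.5)→(11,1)  cross = 1·1 − 11·23.5 = -257.5000; (r_i+r_j)·cross = 12·-257.5000 = -3090.0000
edge 1: (11,1)→(14,0.5)  cross = 11·0.5 − 14·1 = -8.5000; (r_i+r_j)·cross = 25·-8.5000 = -212.5000
edge 2: (14,0.5)→(20,0.5)  cross = 14·0.5 − 20·0.5 = -3.0000; (r_i+r_j)·cross = 34·-3.0000 = -102.0000
edge 3: (20,0.5)→(19.5,25.5)  cross = 20·25.5 − 19.5·0.5 = 500.2500; (r_i+r_j)·cross = 39.5·500.2500 = 19759.8750
edge 4: (19.5,25.5)→(9,30)  cross = 19.5·30 − 9·25.5 = 355.5000; (r_i+r_j)·cross = 28.5·355.5000 = 10131.7500
edge 5: (9,30)→(1,23.5)  cross = 9·23.5 − 1·30 = 181.5000; (r_i+r_j)·cross = 10·181.5000 = 1815.0000
Σcross = 768.2500 → A = |Σcross|/2 = 384.1250 mm²
Σ(r_i+r_j)·cross = 28302.1250 → first moment M = |Σ|/6 = 4717.0208
R_c = M/A = 4717.0208/384.1250 = 12.2799 mm
θ = 224° = 3.909538 rad
V = θ·R_c·A = 3.909538·12.2799·384.1250 = 18441.370 mm³

Volume = 18441.370 mm³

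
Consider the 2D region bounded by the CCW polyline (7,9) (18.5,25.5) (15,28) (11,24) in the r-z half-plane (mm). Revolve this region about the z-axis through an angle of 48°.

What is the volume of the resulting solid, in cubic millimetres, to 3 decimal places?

Volume = 691.883 mm³

Profile (r,z), 4 vertices: (7,9) (18.5,25.5) (15,28) (11,24)
edge 0: (7,9)→(18.5,25.5)  cross = 7·25.5 − 18.5·9 = 12.0000; (r_i+r_j)·cross = 25.5·12.0000 = 306.0000
edge 1: (18.5,25.5)→(15,28)  cross = 18.5·28 − 15·25.5 = 135.5000; (r_i+r_j)·cross = 33.5·135.5000 = 4539.2500
edge 2: (15,28)→(11,24)  cross = 15·24 − 11·28 = 52.0000; (r_i+r_j)·cross = 26·52.0000 = 1352.0000
edge 3: (11,24)→(7,9)  cross = 11·9 − 7·24 = -69.0000; (r_i+r_j)·cross = 18·-69.0000 = -1242.0000
Σcross = 130.5000 → A = |Σcross|/2 = 65.2500 mm²
Σ(r_i+r_j)·cross = 4955.2500 → first moment M = |Σ|/6 = 825.8750
R_c = M/A = 825.8750/65.2500 = 12.6571 mm
θ = 48° = 0.837758 rad
V = θ·R_c·A = 0.837758·12.6571·65.2500 = 691.883 mm³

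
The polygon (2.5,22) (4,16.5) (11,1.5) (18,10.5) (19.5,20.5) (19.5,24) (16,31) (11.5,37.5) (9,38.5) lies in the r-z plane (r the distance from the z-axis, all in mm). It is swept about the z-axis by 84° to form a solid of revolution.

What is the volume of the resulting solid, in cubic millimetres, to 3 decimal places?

Volume = 6427.035 mm³

Profile (r,z), 9 vertices: (2.5,22) (4,16.5) (11,1.5) (18,10.5) (19.5,20.5) (19.5,24) (16,31) (11.5,37.5) (9,38.5)
edge 0: (2.5,22)→(4,16.5)  cross = 2.5·16.5 − 4·22 = -46.7500; (r_i+r_j)·cross = 6.5·-46.7500 = -303.8750
edge 1: (4,16.5)→(11,1.5)  cross = 4·1.5 − 11·16.5 = -175.5000; (r_i+r_j)·cross = 15·-175.5000 = -2632.5000
edge 2: (11,1.5)→(18,10.5)  cross = 11·10.5 − 18·1.5 = 88.5000; (r_i+r_j)·cross = 29·88.5000 = 2566.5000
edge 3: (18,10.5)→(19.5,20.5)  cross = 18·20.5 − 19.5·10.5 = 164.2500; (r_i+r_j)·cross = 37.5·164.2500 = 6159.3750
edge 4: (19.5,20.5)→(19.5,24)  cross = 19.5·24 − 19.5·20.5 = 68.2500; (r_i+r_j)·cross = 39·68.2500 = 2661.7500
edge 5: (19.5,24)→(16,31)  cross = 19.5·31 − 16·24 = 220.5000; (r_i+r_j)·cross = 35.5·220.5000 = 7827.7500
edge 6: (16,31)→(11.5,37.5)  cross = 16·37.5 − 11.5·31 = 243.5000; (r_i+r_j)·cross = 27.5·243.5000 = 6696.2500
edge 7: (11.5,37.5)→(9,38.5)  cross = 11.5·38.5 − 9·37.5 = 105.2500; (r_i+r_j)·cross = 20.5·105.2500 = 2157.6250
edge 8: (9,38.5)→(2.5,22)  cross = 9·22 − 2.5·38.5 = 101.7500; (r_i+r_j)·cross = 11.5·101.7500 = 1170.1250
Σcross = 769.7500 → A = |Σcross|/2 = 384.8750 mm²
Σ(r_i+r_j)·cross = 26303.0000 → first moment M = |Σ|/6 = 4383.8333
R_c = M/A = 4383.8333/384.8750 = 11.3903 mm
θ = 84° = 1.466077 rad
V = θ·R_c·A = 1.466077·11.3903·384.8750 = 6427.035 mm³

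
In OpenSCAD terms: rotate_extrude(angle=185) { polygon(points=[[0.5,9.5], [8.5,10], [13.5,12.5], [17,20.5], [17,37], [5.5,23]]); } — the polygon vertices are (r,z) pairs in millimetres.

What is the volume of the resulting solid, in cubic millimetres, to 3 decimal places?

Volume = 7881.443 mm³

Profile (r,z), 6 vertices: (0.5,9.5) (8.5,10) (13.5,12.5) (17,20.5) (17,37) (5.5,23)
edge 0: (0.5,9.5)→(8.5,10)  cross = 0.5·10 − 8.5·9.5 = -75.7500; (r_i+r_j)·cross = 9·-75.7500 = -681.7500
edge 1: (8.5,10)→(13.5,12.5)  cross = 8.5·12.5 − 13.5·10 = -28.7500; (r_i+r_j)·cross = 22·-28.7500 = -632.5000
edge 2: (13.5,12.5)→(17,20.5)  cross = 13.5·20.5 − 17·12.5 = 64.2500; (r_i+r_j)·cross = 30.5·64.2500 = 1959.6250
edge 3: (17,20.5)→(17,37)  cross = 17·37 − 17·20.5 = 280.5000; (r_i+r_j)·cross = 34·280.5000 = 9537.0000
edge 4: (17,37)→(5.5,23)  cross = 17·23 − 5.5·37 = 187.5000; (r_i+r_j)·cross = 22.5·187.5000 = 4218.7500
edge 5: (5.5,23)→(0.5,9.5)  cross = 5.5·9.5 − 0.5·23 = 40.7500; (r_i+r_j)·cross = 6·40.7500 = 244.5000
Σcross = 468.5000 → A = |Σcross|/2 = 234.2500 mm²
Σ(r_i+r_j)·cross = 14645.6250 → first moment M = |Σ|/6 = 2440.9375
R_c = M/A = 2440.9375/234.2500 = 10.4202 mm
θ = 185° = 3.228859 rad
V = θ·R_c·A = 3.228859·10.4202·234.2500 = 7881.443 mm³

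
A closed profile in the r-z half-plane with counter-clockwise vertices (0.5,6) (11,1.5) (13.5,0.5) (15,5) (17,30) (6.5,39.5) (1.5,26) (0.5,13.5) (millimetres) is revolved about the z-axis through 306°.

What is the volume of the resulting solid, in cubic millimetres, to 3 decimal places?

Volume = 21687.501 mm³

Profile (r,z), 8 vertices: (0.5,6) (11,1.5) (13.5,0.5) (15,5) (17,30) (6.5,39.5) (1.5,26) (0.5,13.5)
edge 0: (0.5,6)→(11,1.5)  cross = 0.5·1.5 − 11·6 = -65.2500; (r_i+r_j)·cross = 11.5·-65.2500 = -750.3750
edge 1: (11,1.5)→(13.5,0.5)  cross = 11·0.5 − 13.5·1.5 = -14.7500; (r_i+r_j)·cross = 24.5·-14.7500 = -361.3750
edge 2: (13.5,0.5)→(15,5)  cross = 13.5·5 − 15·0.5 = 60.0000; (r_i+r_j)·cross = 28.5·60.0000 = 1710.0000
edge 3: (15,5)→(17,30)  cross = 15·30 − 17·5 = 365.0000; (r_i+r_j)·cross = 32·365.0000 = 11680.0000
edge 4: (17,30)→(6.5,39.5)  cross = 17·39.5 − 6.5·30 = 476.5000; (r_i+r_j)·cross = 23.5·476.5000 = 11197.7500
edge 5: (6.5,39.5)→(1.5,26)  cross = 6.5·26 − 1.5·39.5 = 109.7500; (r_i+r_j)·cross = 8·109.7500 = 878.0000
edge 6: (1.5,26)→(0.5,13.5)  cross = 1.5·13.5 − 0.5·26 = 7.2500; (r_i+r_j)·cross = 2·7.2500 = 14.5000
edge 7: (0.5,13.5)→(0.5,6)  cross = 0.5·6 − 0.5·13.5 = -3.7500; (r_i+r_j)·cross = 1·-3.7500 = -3.7500
Σcross = 934.7500 → A = |Σcross|/2 = 467.3750 mm²
Σ(r_i+r_j)·cross = 24364.7500 → first moment M = |Σ|/6 = 4060.7917
R_c = M/A = 4060.7917/467.3750 = 8.6885 mm
θ = 306° = 5.340708 rad
V = θ·R_c·A = 5.340708·8.6885·467.3750 = 21687.501 mm³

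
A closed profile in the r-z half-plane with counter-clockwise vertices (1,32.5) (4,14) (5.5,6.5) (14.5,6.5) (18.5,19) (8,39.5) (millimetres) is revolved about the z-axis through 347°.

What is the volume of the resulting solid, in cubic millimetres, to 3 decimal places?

Profile (r,z), 6 vertices: (1,32.5) (4,14) (5.5,6.5) (14.5,6.5) (18.5,19) (8,39.5)
edge 0: (1,32.5)→(4,14)  cross = 1·14 − 4·32.5 = -116.0000; (r_i+r_j)·cross = 5·-116.0000 = -580.0000
edge 1: (4,14)→(5.5,6.5)  cross = 4·6.5 − 5.5·14 = -51.0000; (r_i+r_j)·cross = 9.5·-51.0000 = -484.5000
edge 2: (5.5,6.5)→(14.5,6.5)  cross = 5.5·6.5 − 14.5·6.5 = -58.5000; (r_i+r_j)·cross = 20·-58.5000 = -1170.0000
edge 3: (14.5,6.5)→(18.5,19)  cross = 14.5·19 − 18.5·6.5 = 155.2500; (r_i+r_j)·cross = 33·155.2500 = 5123.2500
edge 4: (18.5,19)→(8,39.5)  cross = 18.5·39.5 − 8·19 = 578.7500; (r_i+r_j)·cross = 26.5·578.7500 = 15336.8750
edge 5: (8,39.5)→(1,32.5)  cross = 8·32.5 − 1·39.5 = 220.5000; (r_i+r_j)·cross = 9·220.5000 = 1984.5000
Σcross = 729.0000 → A = |Σcross|/2 = 364.5000 mm²
Σ(r_i+r_j)·cross = 20210.1250 → first moment M = |Σ|/6 = 3368.3542
R_c = M/A = 3368.3542/364.5000 = 9.2410 mm
θ = 347° = 6.056293 rad
V = θ·R_c·A = 6.056293·9.2410·364.5000 = 20399.738 mm³

Volume = 20399.738 mm³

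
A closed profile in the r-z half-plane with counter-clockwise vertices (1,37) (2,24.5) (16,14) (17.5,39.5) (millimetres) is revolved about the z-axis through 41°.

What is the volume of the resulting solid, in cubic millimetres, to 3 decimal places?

Volume = 2088.554 mm³

Profile (r,z), 4 vertices: (1,37) (2,24.5) (16,14) (17.5,39.5)
edge 0: (1,37)→(2,24.5)  cross = 1·24.5 − 2·37 = -49.5000; (r_i+r_j)·cross = 3·-49.5000 = -148.5000
edge 1: (2,24.5)→(16,14)  cross = 2·14 − 16·24.5 = -364.0000; (r_i+r_j)·cross = 18·-364.0000 = -6552.0000
edge 2: (16,14)→(17.5,39.5)  cross = 16·39.5 − 17.5·14 = 387.0000; (r_i+r_j)·cross = 33.5·387.0000 = 12964.5000
edge 3: (17.5,39.5)→(1,37)  cross = 17.5·37 − 1·39.5 = 608.0000; (r_i+r_j)·cross = 18.5·608.0000 = 11248.0000
Σcross = 581.5000 → A = |Σcross|/2 = 290.7500 mm²
Σ(r_i+r_j)·cross = 17512.0000 → first moment M = |Σ|/6 = 2918.6667
R_c = M/A = 2918.6667/290.7500 = 10.0384 mm
θ = 41° = 0.715585 rad
V = θ·R_c·A = 0.715585·10.0384·290.7500 = 2088.554 mm³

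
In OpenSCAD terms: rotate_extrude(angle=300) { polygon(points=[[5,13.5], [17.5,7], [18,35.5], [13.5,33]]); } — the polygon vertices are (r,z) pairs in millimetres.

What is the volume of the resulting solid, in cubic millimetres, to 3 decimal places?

Volume = 14823.954 mm³

Profile (r,z), 4 vertices: (5,13.5) (17.5,7) (18,35.5) (13.5,33)
edge 0: (5,13.5)→(17.5,7)  cross = 5·7 − 17.5·13.5 = -201.2500; (r_i+r_j)·cross = 22.5·-201.2500 = -4528.1250
edge 1: (17.5,7)→(18,35.5)  cross = 17.5·35.5 − 18·7 = 495.2500; (r_i+r_j)·cross = 35.5·495.2500 = 17581.3750
edge 2: (18,35.5)→(13.5,33)  cross = 18·33 − 13.5·35.5 = 114.7500; (r_i+r_j)·cross = 31.5·114.7500 = 3614.6250
edge 3: (13.5,33)→(5,13.5)  cross = 13.5·13.5 − 5·33 = 17.2500; (r_i+r_j)·cross = 18.5·17.2500 = 319.1250
Σcross = 426.0000 → A = |Σcross|/2 = 213.0000 mm²
Σ(r_i+r_j)·cross = 16987.0000 → first moment M = |Σ|/6 = 2831.1667
R_c = M/A = 2831.1667/213.0000 = 13.2919 mm
θ = 300° = 5.235988 rad
V = θ·R_c·A = 5.235988·13.2919·213.0000 = 14823.954 mm³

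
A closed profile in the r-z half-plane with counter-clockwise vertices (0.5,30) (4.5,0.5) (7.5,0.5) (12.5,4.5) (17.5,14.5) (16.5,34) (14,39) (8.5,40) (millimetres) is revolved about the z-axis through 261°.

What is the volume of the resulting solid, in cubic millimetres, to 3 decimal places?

Volume = 20797.834 mm³

Profile (r,z), 8 vertices: (0.5,30) (4.5,0.5) (7.5,0.5) (12.5,4.5) (17.5,14.5) (16.5,34) (14,39) (8.5,40)
edge 0: (0.5,30)→(4.5,0.5)  cross = 0.5·0.5 − 4.5·30 = -134.7500; (r_i+r_j)·cross = 5·-134.7500 = -673.7500
edge 1: (4.5,0.5)→(7.5,0.5)  cross = 4.5·0.5 − 7.5·0.5 = -1.5000; (r_i+r_j)·cross = 12·-1.5000 = -18.0000
edge 2: (7.5,0.5)→(12.5,4.5)  cross = 7.5·4.5 − 12.5·0.5 = 27.5000; (r_i+r_j)·cross = 20·27.5000 = 550.0000
edge 3: (12.5,4.5)→(17.5,14.5)  cross = 12.5·14.5 − 17.5·4.5 = 102.5000; (r_i+r_j)·cross = 30·102.5000 = 3075.0000
edge 4: (17.5,14.5)→(16.5,34)  cross = 17.5·34 − 16.5·14.5 = 355.7500; (r_i+r_j)·cross = 34·355.7500 = 12095.5000
edge 5: (16.5,34)→(14,39)  cross = 16.5·39 − 14·34 = 167.5000; (r_i+r_j)·cross = 30.5·167.5000 = 5108.7500
edge 6: (14,39)→(8.5,40)  cross = 14·40 − 8.5·39 = 228.5000; (r_i+r_j)·cross = 22.5·228.5000 = 5141.2500
edge 7: (8.5,40)→(0.5,30)  cross = 8.5·30 − 0.5·40 = 235.0000; (r_i+r_j)·cross = 9·235.0000 = 2115.0000
Σcross = 980.5000 → A = |Σcross|/2 = 490.2500 mm²
Σ(r_i+r_j)·cross = 27393.7500 → first moment M = |Σ|/6 = 4565.6250
R_c = M/A = 4565.6250/490.2500 = 9.3129 mm
θ = 261° = 4.555309 rad
V = θ·R_c·A = 4.555309·9.3129·490.2500 = 20797.834 mm³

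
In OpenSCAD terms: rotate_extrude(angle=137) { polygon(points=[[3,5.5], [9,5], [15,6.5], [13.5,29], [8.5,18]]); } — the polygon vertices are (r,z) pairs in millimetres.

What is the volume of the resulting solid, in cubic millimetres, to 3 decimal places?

Volume = 3557.261 mm³

Profile (r,z), 5 vertices: (3,5.5) (9,5) (15,6.5) (13.5,29) (8.5,18)
edge 0: (3,5.5)→(9,5)  cross = 3·5 − 9·5.5 = -34.5000; (r_i+r_j)·cross = 12·-34.5000 = -414.0000
edge 1: (9,5)→(15,6.5)  cross = 9·6.5 − 15·5 = -16.5000; (r_i+r_j)·cross = 24·-16.5000 = -396.0000
edge 2: (15,6.5)→(13.5,29)  cross = 15·29 − 13.5·6.5 = 347.2500; (r_i+r_j)·cross = 28.5·347.2500 = 9896.6250
edge 3: (13.5,29)→(8.5,18)  cross = 13.5·18 − 8.5·29 = -3.5000; (r_i+r_j)·cross = 22·-3.5000 = -77.0000
edge 4: (8.5,18)→(3,5.5)  cross = 8.5·5.5 − 3·18 = -7.2500; (r_i+r_j)·cross = 11.5·-7.2500 = -83.3750
Σcross = 285.5000 → A = |Σcross|/2 = 142.7500 mm²
Σ(r_i+r_j)·cross = 8926.2500 → first moment M = |Σ|/6 = 1487.7083
R_c = M/A = 1487.7083/142.7500 = 10.4218 mm
θ = 137° = 2.391101 rad
V = θ·R_c·A = 2.391101·10.4218·142.7500 = 3557.261 mm³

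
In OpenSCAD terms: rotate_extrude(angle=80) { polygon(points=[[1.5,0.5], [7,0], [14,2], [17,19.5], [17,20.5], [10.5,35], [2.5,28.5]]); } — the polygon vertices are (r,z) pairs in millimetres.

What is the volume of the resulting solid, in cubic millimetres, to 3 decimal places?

Volume = 4952.343 mm³

Profile (r,z), 7 vertices: (1.5,0.5) (7,0) (14,2) (17,19.5) (17,20.5) (10.5,35) (2.5,28.5)
edge 0: (1.5,0.5)→(7,0)  cross = 1.5·0 − 7·0.5 = -3.5000; (r_i+r_j)·cross = 8.5·-3.5000 = -29.7500
edge 1: (7,0)→(14,2)  cross = 7·2 − 14·0 = 14.0000; (r_i+r_j)·cross = 21·14.0000 = 294.0000
edge 2: (14,2)→(17,19.5)  cross = 14·19.5 − 17·2 = 239.0000; (r_i+r_j)·cross = 31·239.0000 = 7409.0000
edge 3: (17,19.5)→(17,20.5)  cross = 17·20.5 − 17·19.5 = 17.0000; (r_i+r_j)·cross = 34·17.0000 = 578.0000
edge 4: (17,20.5)→(10.5,35)  cross = 17·35 − 10.5·20.5 = 379.7500; (r_i+r_j)·cross = 27.5·379.7500 = 10443.1250
edge 5: (10.5,35)→(2.5,28.5)  cross = 10.5·28.5 − 2.5·35 = 211.7500; (r_i+r_j)·cross = 13·211.7500 = 2752.7500
edge 6: (2.5,28.5)→(1.5,0.5)  cross = 2.5·0.5 − 1.5·28.5 = -41.5000; (r_i+r_j)·cross = 4·-41.5000 = -166.0000
Σcross = 816.5000 → A = |Σcross|/2 = 408.2500 mm²
Σ(r_i+r_j)·cross = 21281.1250 → first moment M = |Σ|/6 = 3546.8542
R_c = M/A = 3546.8542/408.2500 = 8.6879 mm
θ = 80° = 1.396263 rad
V = θ·R_c·A = 1.396263·8.6879·408.2500 = 4952.343 mm³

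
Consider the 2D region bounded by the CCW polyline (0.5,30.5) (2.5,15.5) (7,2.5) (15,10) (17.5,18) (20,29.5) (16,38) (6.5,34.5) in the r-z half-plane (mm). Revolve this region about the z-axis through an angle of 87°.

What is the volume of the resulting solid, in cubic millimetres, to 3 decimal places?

Profile (r,z), 8 vertices: (0.5,30.5) (2.5,15.5) (7,2.5) (15,10) (17.5,18) (20,29.5) (16,38) (6.5,34.5)
edge 0: (0.5,30.5)→(2.5,15.5)  cross = 0.5·15.5 − 2.5·30.5 = -68.5000; (r_i+r_j)·cross = 3·-68.5000 = -205.5000
edge 1: (2.5,15.5)→(7,2.5)  cross = 2.5·2.5 − 7·15.5 = -102.2500; (r_i+r_j)·cross = 9.5·-102.2500 = -971.3750
edge 2: (7,2.5)→(15,10)  cross = 7·10 − 15·2.5 = 32.5000; (r_i+r_j)·cross = 22·32.5000 = 715.0000
edge 3: (15,10)→(17.5,18)  cross = 15·18 − 17.5·10 = 95.0000; (r_i+r_j)·cross = 32.5·95.0000 = 3087.5000
edge 4: (17.5,18)→(20,29.5)  cross = 17.5·29.5 − 20·18 = 156.2500; (r_i+r_j)·cross = 37.5·156.2500 = 5859.3750
edge 5: (20,29.5)→(16,38)  cross = 20·38 − 16·29.5 = 288.0000; (r_i+r_j)·cross = 36·288.0000 = 10368.0000
edge 6: (16,38)→(6.5,34.5)  cross = 16·34.5 − 6.5·38 = 305.0000; (r_i+r_j)·cross = 22.5·305.0000 = 6862.5000
edge 7: (6.5,34.5)→(0.5,30.5)  cross = 6.5·30.5 − 0.5·34.5 = 181.0000; (r_i+r_j)·cross = 7·181.0000 = 1267.0000
Σcross = 887.0000 → A = |Σcross|/2 = 443.5000 mm²
Σ(r_i+r_j)·cross = 26982.5000 → first moment M = |Σ|/6 = 4497.0833
R_c = M/A = 4497.0833/443.5000 = 10.1400 mm
θ = 87° = 1.518436 rad
V = θ·R_c·A = 1.518436·10.1400·443.5000 = 6828.535 mm³

Volume = 6828.535 mm³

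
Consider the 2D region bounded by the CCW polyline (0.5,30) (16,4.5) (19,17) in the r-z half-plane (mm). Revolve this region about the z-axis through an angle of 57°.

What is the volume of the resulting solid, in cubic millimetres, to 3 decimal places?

Profile (r,z), 3 vertices: (0.5,30) (16,4.5) (19,17)
edge 0: (0.5,30)→(16,4.5)  cross = 0.5·4.5 − 16·30 = -477.7500; (r_i+r_j)·cross = 16.5·-477.7500 = -7882.8750
edge 1: (16,4.5)→(19,17)  cross = 16·17 − 19·4.5 = 186.5000; (r_i+r_j)·cross = 35·186.5000 = 6527.5000
edge 2: (19,17)→(0.5,30)  cross = 19·30 − 0.5·17 = 561.5000; (r_i+r_j)·cross = 19.5·561.5000 = 10949.2500
Σcross = 270.2500 → A = |Σcross|/2 = 135.1250 mm²
Σ(r_i+r_j)·cross = 9593.8750 → first moment M = |Σ|/6 = 1598.9792
R_c = M/A = 1598.9792/135.1250 = 11.8333 mm
θ = 57° = 0.994838 rad
V = θ·R_c·A = 0.994838·11.8333·135.1250 = 1590.725 mm³

Volume = 1590.725 mm³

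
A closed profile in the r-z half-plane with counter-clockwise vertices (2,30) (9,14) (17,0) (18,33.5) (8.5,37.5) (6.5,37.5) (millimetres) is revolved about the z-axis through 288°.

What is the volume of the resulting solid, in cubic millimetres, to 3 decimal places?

Volume = 19745.224 mm³

Profile (r,z), 6 vertices: (2,30) (9,14) (17,0) (18,33.5) (8.5,37.5) (6.5,37.5)
edge 0: (2,30)→(9,14)  cross = 2·14 − 9·30 = -242.0000; (r_i+r_j)·cross = 11·-242.0000 = -2662.0000
edge 1: (9,14)→(17,0)  cross = 9·0 − 17·14 = -238.0000; (r_i+r_j)·cross = 26·-238.0000 = -6188.0000
edge 2: (17,0)→(18,33.5)  cross = 17·33.5 − 18·0 = 569.5000; (r_i+r_j)·cross = 35·569.5000 = 19932.5000
edge 3: (18,33.5)→(8.5,37.5)  cross = 18·37.5 − 8.5·33.5 = 390.2500; (r_i+r_j)·cross = 26.5·390.2500 = 10341.6250
edge 4: (8.5,37.5)→(6.5,37.5)  cross = 8.5·37.5 − 6.5·37.5 = 75.0000; (r_i+r_j)·cross = 15·75.0000 = 1125.0000
edge 5: (6.5,37.5)→(2,30)  cross = 6.5·30 − 2·37.5 = 120.0000; (r_i+r_j)·cross = 8.5·120.0000 = 1020.0000
Σcross = 674.7500 → A = |Σcross|/2 = 337.3750 mm²
Σ(r_i+r_j)·cross = 23569.1250 → first moment M = |Σ|/6 = 3928.1875
R_c = M/A = 3928.1875/337.3750 = 11.6434 mm
θ = 288° = 5.026548 rad
V = θ·R_c·A = 5.026548·11.6434·337.3750 = 19745.224 mm³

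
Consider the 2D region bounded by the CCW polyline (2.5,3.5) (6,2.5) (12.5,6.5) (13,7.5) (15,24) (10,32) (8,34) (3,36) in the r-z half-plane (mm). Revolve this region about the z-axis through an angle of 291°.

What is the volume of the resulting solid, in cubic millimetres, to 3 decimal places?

Profile (r,z), 8 vertices: (2.5,3.5) (6,2.5) (12.5,6.5) (13,7.5) (15,24) (10,32) (8,34) (3,36)
edge 0: (2.5,3.5)→(6,2.5)  cross = 2.5·2.5 − 6·3.5 = -14.7500; (r_i+r_j)·cross = 8.5·-14.7500 = -125.3750
edge 1: (6,2.5)→(12.5,6.5)  cross = 6·6.5 − 12.5·2.5 = 7.7500; (r_i+r_j)·cross = 18.5·7.7500 = 143.3750
edge 2: (12.5,6.5)→(13,7.5)  cross = 12.5·7.5 − 13·6.5 = 9.2500; (r_i+r_j)·cross = 25.5·9.2500 = 235.8750
edge 3: (13,7.5)→(15,24)  cross = 13·24 − 15·7.5 = 199.5000; (r_i+r_j)·cross = 28·199.5000 = 5586.0000
edge 4: (15,24)→(10,32)  cross = 15·32 − 10·24 = 240.0000; (r_i+r_j)·cross = 25·240.0000 = 6000.0000
edge 5: (10,32)→(8,34)  cross = 10·34 − 8·32 = 84.0000; (r_i+r_j)·cross = 18·84.0000 = 1512.0000
edge 6: (8,34)→(3,36)  cross = 8·36 − 3·34 = 186.0000; (r_i+r_j)·cross = 11·186.0000 = 2046.0000
edge 7: (3,36)→(2.5,3.5)  cross = 3·3.5 − 2.5·36 = -79.5000; (r_i+r_j)·cross = 5.5·-79.5000 = -437.2500
Σcross = 632.2500 → A = |Σcross|/2 = 316.1250 mm²
Σ(r_i+r_j)·cross = 14960.6250 → first moment M = |Σ|/6 = 2493.4375
R_c = M/A = 2493.4375/316.1250 = 7.8875 mm
θ = 291° = 5.078908 rad
V = θ·R_c·A = 5.078908·7.8875·316.1250 = 12663.940 mm³

Volume = 12663.940 mm³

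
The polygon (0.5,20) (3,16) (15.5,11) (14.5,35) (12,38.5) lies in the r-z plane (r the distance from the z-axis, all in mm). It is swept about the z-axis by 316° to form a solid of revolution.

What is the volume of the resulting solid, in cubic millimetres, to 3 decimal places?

Profile (r,z), 5 vertices: (0.5,20) (3,16) (15.5,11) (14.5,35) (12,38.5)
edge 0: (0.5,20)→(3,16)  cross = 0.5·16 − 3·20 = -52.0000; (r_i+r_j)·cross = 3.5·-52.0000 = -182.0000
edge 1: (3,16)→(15.5,11)  cross = 3·11 − 15.5·16 = -215.0000; (r_i+r_j)·cross = 18.5·-215.0000 = -3977.5000
edge 2: (15.5,11)→(14.5,35)  cross = 15.5·35 − 14.5·11 = 383.0000; (r_i+r_j)·cross = 30·383.0000 = 11490.0000
edge 3: (14.5,35)→(12,38.5)  cross = 14.5·38.5 − 12·35 = 138.2500; (r_i+r_j)·cross = 26.5·138.2500 = 3663.6250
edge 4: (12,38.5)→(0.5,20)  cross = 12·20 − 0.5·38.5 = 220.7500; (r_i+r_j)·cross = 12.5·220.7500 = 2759.3750
Σcross = 475.0000 → A = |Σcross|/2 = 237.5000 mm²
Σ(r_i+r_j)·cross = 13753.5000 → first moment M = |Σ|/6 = 2292.2500
R_c = M/A = 2292.2500/237.5000 = 9.6516 mm
θ = 316° = 5.515240 rad
V = θ·R_c·A = 5.515240·9.6516·237.5000 = 12642.310 mm³

Volume = 12642.310 mm³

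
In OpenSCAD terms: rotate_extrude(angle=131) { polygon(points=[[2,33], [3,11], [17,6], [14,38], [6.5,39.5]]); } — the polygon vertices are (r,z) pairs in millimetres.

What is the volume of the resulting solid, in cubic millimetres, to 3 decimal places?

Profile (r,z), 5 vertices: (2,33) (3,11) (17,6) (14,38) (6.5,39.5)
edge 0: (2,33)→(3,11)  cross = 2·11 − 3·33 = -77.0000; (r_i+r_j)·cross = 5·-77.0000 = -385.0000
edge 1: (3,11)→(17,6)  cross = 3·6 − 17·11 = -169.0000; (r_i+r_j)·cross = 20·-169.0000 = -3380.0000
edge 2: (17,6)→(14,38)  cross = 17·38 − 14·6 = 562.0000; (r_i+r_j)·cross = 31·562.0000 = 17422.0000
edge 3: (14,38)→(6.5,39.5)  cross = 14·39.5 − 6.5·38 = 306.0000; (r_i+r_j)·cross = 20.5·306.0000 = 6273.0000
edge 4: (6.5,39.5)→(2,33)  cross = 6.5·33 − 2·39.5 = 135.5000; (r_i+r_j)·cross = 8.5·135.5000 = 1151.7500
Σcross = 757.5000 → A = |Σcross|/2 = 378.7500 mm²
Σ(r_i+r_j)·cross = 21081.7500 → first moment M = |Σ|/6 = 3513.6250
R_c = M/A = 3513.6250/378.7500 = 9.2769 mm
θ = 131° = 2.286381 rad
V = θ·R_c·A = 2.286381·9.2769·378.7500 = 8033.487 mm³

Volume = 8033.487 mm³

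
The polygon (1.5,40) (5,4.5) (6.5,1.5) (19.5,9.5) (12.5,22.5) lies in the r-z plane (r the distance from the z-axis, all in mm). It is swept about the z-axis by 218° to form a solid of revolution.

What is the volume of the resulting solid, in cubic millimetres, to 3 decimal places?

Profile (r,z), 5 vertices: (1.5,40) (5,4.5) (6.5,1.5) (19.5,9.5) (12.5,22.5)
edge 0: (1.5,40)→(5,4.5)  cross = 1.5·4.5 − 5·40 = -193.2500; (r_i+r_j)·cross = 6.5·-193.2500 = -1256.1250
edge 1: (5,4.5)→(6.5,1.5)  cross = 5·1.5 − 6.5·4.5 = -21.7500; (r_i+r_j)·cross = 11.5·-21.7500 = -250.1250
edge 2: (6.5,1.5)→(19.5,9.5)  cross = 6.5·9.5 − 19.5·1.5 = 32.5000; (r_i+r_j)·cross = 26·32.5000 = 845.0000
edge 3: (19.5,9.5)→(12.5,22.5)  cross = 19.5·22.5 − 12.5·9.5 = 320.0000; (r_i+r_j)·cross = 32·320.0000 = 10240.0000
edge 4: (12.5,22.5)→(1.5,40)  cross = 12.5·40 − 1.5·22.5 = 466.2500; (r_i+r_j)·cross = 14·466.2500 = 6527.5000
Σcross = 603.7500 → A = |Σcross|/2 = 301.8750 mm²
Σ(r_i+r_j)·cross = 16106.2500 → first moment M = |Σ|/6 = 2684.3750
R_c = M/A = 2684.3750/301.8750 = 8.8923 mm
θ = 218° = 3.804818 rad
V = θ·R_c·A = 3.804818·8.8923·301.8750 = 10213.558 mm³

Volume = 10213.558 mm³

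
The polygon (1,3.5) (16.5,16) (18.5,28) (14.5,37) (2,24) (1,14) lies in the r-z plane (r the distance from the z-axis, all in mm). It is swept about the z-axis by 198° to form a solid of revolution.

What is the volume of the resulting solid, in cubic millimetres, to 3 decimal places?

Volume = 10817.583 mm³

Profile (r,z), 6 vertices: (1,3.5) (16.5,16) (18.5,28) (14.5,37) (2,24) (1,14)
edge 0: (1,3.5)→(16.5,16)  cross = 1·16 − 16.5·3.5 = -41.7500; (r_i+r_j)·cross = 17.5·-41.7500 = -730.6250
edge 1: (16.5,16)→(18.5,28)  cross = 16.5·28 − 18.5·16 = 166.0000; (r_i+r_j)·cross = 35·166.0000 = 5810.0000
edge 2: (18.5,28)→(14.5,37)  cross = 18.5·37 − 14.5·28 = 278.5000; (r_i+r_j)·cross = 33·278.5000 = 9190.5000
edge 3: (14.5,37)→(2,24)  cross = 14.5·24 − 2·37 = 274.0000; (r_i+r_j)·cross = 16.5·274.0000 = 4521.0000
edge 4: (2,24)→(1,14)  cross = 2·14 − 1·24 = 4.0000; (r_i+r_j)·cross = 3·4.0000 = 12.0000
edge 5: (1,14)→(1,3.5)  cross = 1·3.5 − 1·14 = -10.5000; (r_i+r_j)·cross = 2·-10.5000 = -21.0000
Σcross = 670.2500 → A = |Σcross|/2 = 335.1250 mm²
Σ(r_i+r_j)·cross = 18781.8750 → first moment M = |Σ|/6 = 3130.3125
R_c = M/A = 3130.3125/335.1250 = 9.3407 mm
θ = 198° = 3.455752 rad
V = θ·R_c·A = 3.455752·9.3407·335.1250 = 10817.583 mm³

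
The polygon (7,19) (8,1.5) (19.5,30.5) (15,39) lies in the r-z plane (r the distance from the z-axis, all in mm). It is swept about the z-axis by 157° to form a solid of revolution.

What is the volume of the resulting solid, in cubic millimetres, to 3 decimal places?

Volume = 6622.356 mm³

Profile (r,z), 4 vertices: (7,19) (8,1.5) (19.5,30.5) (15,39)
edge 0: (7,19)→(8,1.5)  cross = 7·1.5 − 8·19 = -141.5000; (r_i+r_j)·cross = 15·-141.5000 = -2122.5000
edge 1: (8,1.5)→(19.5,30.5)  cross = 8·30.5 − 19.5·1.5 = 214.7500; (r_i+r_j)·cross = 27.5·214.7500 = 5905.6250
edge 2: (19.5,30.5)→(15,39)  cross = 19.5·39 − 15·30.5 = 303.0000; (r_i+r_j)·cross = 34.5·303.0000 = 10453.5000
edge 3: (15,39)→(7,19)  cross = 15·19 − 7·39 = 12.0000; (r_i+r_j)·cross = 22·12.0000 = 264.0000
Σcross = 388.2500 → A = |Σcross|/2 = 194.1250 mm²
Σ(r_i+r_j)·cross = 14500.6250 → first moment M = |Σ|/6 = 2416.7708
R_c = M/A = 2416.7708/194.1250 = 12.4496 mm
θ = 157° = 2.740167 rad
V = θ·R_c·A = 2.740167·12.4496·194.1250 = 6622.356 mm³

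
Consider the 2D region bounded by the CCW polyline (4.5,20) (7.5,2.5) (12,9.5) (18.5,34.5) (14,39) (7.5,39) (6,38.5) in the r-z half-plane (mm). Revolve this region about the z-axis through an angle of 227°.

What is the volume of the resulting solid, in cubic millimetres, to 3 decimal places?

Volume = 13066.007 mm³

Profile (r,z), 7 vertices: (4.5,20) (7.5,2.5) (12,9.5) (18.5,34.5) (14,39) (7.5,39) (6,38.5)
edge 0: (4.5,20)→(7.5,2.5)  cross = 4.5·2.5 − 7.5·20 = -138.7500; (r_i+r_j)·cross = 12·-138.7500 = -1665.0000
edge 1: (7.5,2.5)→(12,9.5)  cross = 7.5·9.5 − 12·2.5 = 41.2500; (r_i+r_j)·cross = 19.5·41.2500 = 804.3750
edge 2: (12,9.5)→(18.5,34.5)  cross = 12·34.5 − 18.5·9.5 = 238.2500; (r_i+r_j)·cross = 30.5·238.2500 = 7266.6250
edge 3: (18.5,34.5)→(14,39)  cross = 18.5·39 − 14·34.5 = 238.5000; (r_i+r_j)·cross = 32.5·238.5000 = 7751.2500
edge 4: (14,39)→(7.5,39)  cross = 14·39 − 7.5·39 = 253.5000; (r_i+r_j)·cross = 21.5·253.5000 = 5450.2500
edge 5: (7.5,39)→(6,38.5)  cross = 7.5·38.5 − 6·39 = 54.7500; (r_i+r_j)·cross = 13.5·54.7500 = 739.1250
edge 6: (6,38.5)→(4.5,20)  cross = 6·20 − 4.5·38.5 = -53.2500; (r_i+r_j)·cross = 10.5·-53.2500 = -559.1250
Σcross = 634.2500 → A = |Σcross|/2 = 317.1250 mm²
Σ(r_i+r_j)·cross = 19787.5000 → first moment M = |Σ|/6 = 3297.9167
R_c = M/A = 3297.9167/317.1250 = 10.3994 mm
θ = 227° = 3.961897 rad
V = θ·R_c·A = 3.961897·10.3994·317.1250 = 13066.007 mm³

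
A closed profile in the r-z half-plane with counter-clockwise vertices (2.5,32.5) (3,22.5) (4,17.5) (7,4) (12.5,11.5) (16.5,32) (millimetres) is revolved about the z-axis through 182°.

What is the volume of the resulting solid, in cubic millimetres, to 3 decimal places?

Profile (r,z), 6 vertices: (2.5,32.5) (3,22.5) (4,17.5) (7,4) (12.5,11.5) (16.5,32)
edge 0: (2.5,32.5)→(3,22.5)  cross = 2.5·22.5 − 3·32.5 = -41.2500; (r_i+r_j)·cross = 5.5·-41.2500 = -226.8750
edge 1: (3,22.5)→(4,17.5)  cross = 3·17.5 − 4·22.5 = -37.5000; (r_i+r_j)·cross = 7·-37.5000 = -262.5000
edge 2: (4,17.5)→(7,4)  cross = 4·4 − 7·17.5 = -106.5000; (r_i+r_j)·cross = 11·-106.5000 = -1171.5000
edge 3: (7,4)→(12.5,11.5)  cross = 7·11.5 − 12.5·4 = 30.5000; (r_i+r_j)·cross = 19.5·30.5000 = 594.7500
edge 4: (12.5,11.5)→(16.5,32)  cross = 12.5·32 − 16.5·11.5 = 210.2500; (r_i+r_j)·cross = 29·210.2500 = 6097.2500
edge 5: (16.5,32)→(2.5,32.5)  cross = 16.5·32.5 − 2.5·32 = 456.2500; (r_i+r_j)·cross = 19·456.2500 = 8668.7500
Σcross = 511.7500 → A = |Σcross|/2 = 255.8750 mm²
Σ(r_i+r_j)·cross = 13699.8750 → first moment M = |Σ|/6 = 2283.3125
R_c = M/A = 2283.3125/255.8750 = 8.9235 mm
θ = 182° = 3.176499 rad
V = θ·R_c·A = 3.176499·8.9235·255.8750 = 7252.940 mm³

Volume = 7252.940 mm³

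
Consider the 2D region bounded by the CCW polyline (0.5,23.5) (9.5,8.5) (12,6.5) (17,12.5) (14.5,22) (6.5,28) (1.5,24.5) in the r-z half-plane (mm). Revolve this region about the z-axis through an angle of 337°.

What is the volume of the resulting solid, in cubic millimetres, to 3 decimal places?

Profile (r,z), 7 vertices: (0.5,23.5) (9.5,8.5) (12,6.5) (17,12.5) (14.5,22) (6.5,28) (1.5,24.5)
edge 0: (0.5,23.5)→(9.5,8.5)  cross = 0.5·8.5 − 9.5·23.5 = -219.0000; (r_i+r_j)·cross = 10·-219.0000 = -2190.0000
edge 1: (9.5,8.5)→(12,6.5)  cross = 9.5·6.5 − 12·8.5 = -40.2500; (r_i+r_j)·cross = 21.5·-40.2500 = -865.3750
edge 2: (12,6.5)→(17,12.5)  cross = 12·12.5 − 17·6.5 = 39.5000; (r_i+r_j)·cross = 29·39.5000 = 1145.5000
edge 3: (17,12.5)→(14.5,22)  cross = 17·22 − 14.5·12.5 = 192.7500; (r_i+r_j)·cross = 31.5·192.7500 = 6071.6250
edge 4: (14.5,22)→(6.5,28)  cross = 14.5·28 − 6.5·22 = 263.0000; (r_i+r_j)·cross = 21·263.0000 = 5523.0000
edge 5: (6.5,28)→(1.5,24.5)  cross = 6.5·24.5 − 1.5·28 = 117.2500; (r_i+r_j)·cross = 8·117.2500 = 938.0000
edge 6: (1.5,24.5)→(0.5,23.5)  cross = 1.5·23.5 − 0.5·24.5 = 23.0000; (r_i+r_j)·cross = 2·23.0000 = 46.0000
Σcross = 376.2500 → A = |Σcross|/2 = 188.1250 mm²
Σ(r_i+r_j)·cross = 10668.7500 → first moment M = |Σ|/6 = 1778.1250
R_c = M/A = 1778.1250/188.1250 = 9.4518 mm
θ = 337° = 5.881760 rad
V = θ·R_c·A = 5.881760·9.4518·188.1250 = 10458.504 mm³

Volume = 10458.504 mm³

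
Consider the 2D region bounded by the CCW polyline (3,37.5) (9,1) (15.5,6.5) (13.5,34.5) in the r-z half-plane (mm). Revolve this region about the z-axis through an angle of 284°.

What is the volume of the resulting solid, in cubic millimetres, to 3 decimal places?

Volume = 13753.184 mm³

Profile (r,z), 4 vertices: (3,37.5) (9,1) (15.5,6.5) (13.5,34.5)
edge 0: (3,37.5)→(9,1)  cross = 3·1 − 9·37.5 = -334.5000; (r_i+r_j)·cross = 12·-334.5000 = -4014.0000
edge 1: (9,1)→(15.5,6.5)  cross = 9·6.5 − 15.5·1 = 43.0000; (r_i+r_j)·cross = 24.5·43.0000 = 1053.5000
edge 2: (15.5,6.5)→(13.5,34.5)  cross = 15.5·34.5 − 13.5·6.5 = 447.0000; (r_i+r_j)·cross = 29·447.0000 = 12963.0000
edge 3: (13.5,34.5)→(3,37.5)  cross = 13.5·37.5 − 3·34.5 = 402.7500; (r_i+r_j)·cross = 16.5·402.7500 = 6645.3750
Σcross = 558.2500 → A = |Σcross|/2 = 279.1250 mm²
Σ(r_i+r_j)·cross = 16647.8750 → first moment M = |Σ|/6 = 2774.6458
R_c = M/A = 2774.6458/279.1250 = 9.9405 mm
θ = 284° = 4.956735 rad
V = θ·R_c·A = 4.956735·9.9405·279.1250 = 13753.184 mm³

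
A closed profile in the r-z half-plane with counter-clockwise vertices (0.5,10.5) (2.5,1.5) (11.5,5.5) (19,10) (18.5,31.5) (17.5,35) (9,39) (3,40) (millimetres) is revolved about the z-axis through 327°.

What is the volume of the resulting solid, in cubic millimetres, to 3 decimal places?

Profile (r,z), 8 vertices: (0.5,10.5) (2.5,1.5) (11.5,5.5) (19,10) (18.5,31.5) (17.5,35) (9,39) (3,40)
edge 0: (0.5,10.5)→(2.5,1.5)  cross = 0.5·1.5 − 2.5·10.5 = -25.5000; (r_i+r_j)·cross = 3·-25.5000 = -76.5000
edge 1: (2.5,1.5)→(11.5,5.5)  cross = 2.5·5.5 − 11.5·1.5 = -3.5000; (r_i+r_j)·cross = 14·-3.5000 = -49.0000
edge 2: (11.5,5.5)→(19,10)  cross = 11.5·10 − 19·5.5 = 10.5000; (r_i+r_j)·cross = 30.5·10.5000 = 320.2500
edge 3: (19,10)→(18.5,31.5)  cross = 19·31.5 − 18.5·10 = 413.5000; (r_i+r_j)·cross = 37.5·413.5000 = 15506.2500
edge 4: (18.5,31.5)→(17.5,35)  cross = 18.5·35 − 17.5·31.5 = 96.2500; (r_i+r_j)·cross = 36·96.2500 = 3465.0000
edge 5: (17.5,35)→(9,39)  cross = 17.5·39 − 9·35 = 367.5000; (r_i+r_j)·cross = 26.5·367.5000 = 9738.7500
edge 6: (9,39)→(3,40)  cross = 9·40 − 3·39 = 243.0000; (r_i+r_j)·cross = 12·243.0000 = 2916.0000
edge 7: (3,40)→(0.5,10.5)  cross = 3·10.5 − 0.5·40 = 11.5000; (r_i+r_j)·cross = 3.5·11.5000 = 40.2500
Σcross = 1113.2500 → A = |Σcross|/2 = 556.6250 mm²
Σ(r_i+r_j)·cross = 31861.0000 → first moment M = |Σ|/6 = 5310.1667
R_c = M/A = 5310.1667/556.6250 = 9.5399 mm
θ = 327° = 5.707227 rad
V = θ·R_c·A = 5.707227·9.5399·556.6250 = 30306.325 mm³

Volume = 30306.325 mm³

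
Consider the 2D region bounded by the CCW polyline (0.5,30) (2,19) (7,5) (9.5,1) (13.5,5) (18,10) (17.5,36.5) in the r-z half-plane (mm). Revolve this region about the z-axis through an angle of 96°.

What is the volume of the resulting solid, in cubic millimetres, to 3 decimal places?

Volume = 7408.713 mm³

Profile (r,z), 7 vertices: (0.5,30) (2,19) (7,5) (9.5,1) (13.5,5) (18,10) (17.5,36.5)
edge 0: (0.5,30)→(2,19)  cross = 0.5·19 − 2·30 = -50.5000; (r_i+r_j)·cross = 2.5·-50.5000 = -126.2500
edge 1: (2,19)→(7,5)  cross = 2·5 − 7·19 = -123.0000; (r_i+r_j)·cross = 9·-123.0000 = -1107.0000
edge 2: (7,5)→(9.5,1)  cross = 7·1 − 9.5·5 = -40.5000; (r_i+r_j)·cross = 16.5·-40.5000 = -668.2500
edge 3: (9.5,1)→(13.5,5)  cross = 9.5·5 − 13.5·1 = 34.0000; (r_i+r_j)·cross = 23·34.0000 = 782.0000
edge 4: (13.5,5)→(18,10)  cross = 13.5·10 − 18·5 = 45.0000; (r_i+r_j)·cross = 31.5·45.0000 = 1417.5000
edge 5: (18,10)→(17.5,36.5)  cross = 18·36.5 − 17.5·10 = 482.0000; (r_i+r_j)·cross = 35.5·482.0000 = 17111.0000
edge 6: (17.5,36.5)→(0.5,30)  cross = 17.5·30 − 0.5·36.5 = 506.7500; (r_i+r_j)·cross = 18·506.7500 = 9121.5000
Σcross = 853.7500 → A = |Σcross|/2 = 426.8750 mm²
Σ(r_i+r_j)·cross = 26530.5000 → first moment M = |Σ|/6 = 4421.7500
R_c = M/A = 4421.7500/426.8750 = 10.3584 mm
θ = 96° = 1.675516 rad
V = θ·R_c·A = 1.675516·10.3584·426.8750 = 7408.713 mm³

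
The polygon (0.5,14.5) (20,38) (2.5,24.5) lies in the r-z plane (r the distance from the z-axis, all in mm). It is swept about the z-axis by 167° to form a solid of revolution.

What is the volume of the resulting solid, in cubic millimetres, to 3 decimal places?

Volume = 1653.606 mm³

Profile (r,z), 3 vertices: (0.5,14.5) (20,38) (2.5,24.5)
edge 0: (0.5,14.5)→(20,38)  cross = 0.5·38 − 20·14.5 = -271.0000; (r_i+r_j)·cross = 20.5·-271.0000 = -5555.5000
edge 1: (20,38)→(2.5,24.5)  cross = 20·24.5 − 2.5·38 = 395.0000; (r_i+r_j)·cross = 22.5·395.0000 = 8887.5000
edge 2: (2.5,24.5)→(0.5,14.5)  cross = 2.5·14.5 − 0.5·24.5 = 24.0000; (r_i+r_j)·cross = 3·24.0000 = 72.0000
Σcross = 148.0000 → A = |Σcross|/2 = 74.0000 mm²
Σ(r_i+r_j)·cross = 3404.0000 → first moment M = |Σ|/6 = 567.3333
R_c = M/A = 567.3333/74.0000 = 7.6667 mm
θ = 167° = 2.914700 rad
V = θ·R_c·A = 2.914700·7.6667·74.0000 = 1653.606 mm³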